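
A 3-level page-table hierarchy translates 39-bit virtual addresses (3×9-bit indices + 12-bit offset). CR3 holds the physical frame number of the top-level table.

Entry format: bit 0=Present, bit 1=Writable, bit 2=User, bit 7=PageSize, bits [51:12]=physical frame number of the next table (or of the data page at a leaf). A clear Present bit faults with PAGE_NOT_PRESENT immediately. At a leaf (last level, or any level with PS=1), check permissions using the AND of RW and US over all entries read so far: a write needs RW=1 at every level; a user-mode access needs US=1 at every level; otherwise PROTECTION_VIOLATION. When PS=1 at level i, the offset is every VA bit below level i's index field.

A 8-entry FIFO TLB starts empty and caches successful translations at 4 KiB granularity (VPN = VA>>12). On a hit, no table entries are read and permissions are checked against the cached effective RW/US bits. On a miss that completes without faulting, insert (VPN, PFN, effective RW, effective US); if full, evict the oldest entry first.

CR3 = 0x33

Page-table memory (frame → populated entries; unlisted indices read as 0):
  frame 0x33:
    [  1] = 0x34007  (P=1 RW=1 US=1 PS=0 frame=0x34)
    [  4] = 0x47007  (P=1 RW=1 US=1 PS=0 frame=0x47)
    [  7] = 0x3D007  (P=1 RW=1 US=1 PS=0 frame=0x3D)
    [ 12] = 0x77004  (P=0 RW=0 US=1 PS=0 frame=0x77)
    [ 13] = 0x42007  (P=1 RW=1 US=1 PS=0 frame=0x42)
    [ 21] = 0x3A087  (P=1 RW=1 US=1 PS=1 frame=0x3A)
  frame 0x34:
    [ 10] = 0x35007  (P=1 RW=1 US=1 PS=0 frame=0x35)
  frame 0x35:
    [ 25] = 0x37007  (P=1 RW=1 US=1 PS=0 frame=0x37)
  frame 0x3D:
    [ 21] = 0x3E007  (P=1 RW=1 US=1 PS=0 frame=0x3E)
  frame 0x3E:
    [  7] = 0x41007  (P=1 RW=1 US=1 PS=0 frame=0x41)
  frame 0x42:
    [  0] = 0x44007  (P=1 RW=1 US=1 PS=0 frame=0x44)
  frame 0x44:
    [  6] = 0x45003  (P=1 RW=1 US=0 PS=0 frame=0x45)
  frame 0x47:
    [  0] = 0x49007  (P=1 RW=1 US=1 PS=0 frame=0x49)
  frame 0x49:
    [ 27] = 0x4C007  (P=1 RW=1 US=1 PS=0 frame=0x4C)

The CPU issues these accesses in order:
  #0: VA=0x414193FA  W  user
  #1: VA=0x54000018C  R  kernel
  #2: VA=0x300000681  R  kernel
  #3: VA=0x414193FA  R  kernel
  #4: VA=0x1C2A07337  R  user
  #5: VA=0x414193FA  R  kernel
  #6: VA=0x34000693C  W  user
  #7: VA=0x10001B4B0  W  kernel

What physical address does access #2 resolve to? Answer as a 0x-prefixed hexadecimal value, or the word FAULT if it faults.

Trace:
#0 VA=0x414193FA (w,user):
  L0 @0x33[1] → 0x34007  P=1,RW=1,US=1,PS=0
  L1 @0x34[10] → 0x35007  P=1,RW=1,US=1,PS=0
  L2 @0x35[25] → 0x37007  P=1,RW=1,US=1,PS=0
  ✓ 0x373FA  — 3 lookups
#1 VA=0x54000018C (r,kernel):
  L0 @0x33[21] → 0x3A087  P=1,RW=1,US=1,PS=1
  ✓ 0x3A18C (huge @L0)  — 1 lookups
#2 VA=0x300000681 (r,kernel):
  L0 @0x33[12] → 0x77004  P=0,RW=0,US=1,PS=0
  ✗ PAGE_NOT_PRESENT  [1 reads]
#3 VA=0x414193FA (r,kernel):
  TLB hit vpn=0x41419 → PA=0x373FA
#4 VA=0x1C2A07337 (r,user):
  L0 @0x33[7] → 0x3D007  P=1,RW=1,US=1,PS=0
  L1 @0x3D[21] → 0x3E007  P=1,RW=1,US=1,PS=0
  L2 @0x3E[7] → 0x41007  P=1,RW=1,US=1,PS=0
  ✓ 0x41337  — 3 lookups
#5 VA=0x414193FA (r,kernel):
  TLB hit vpn=0x41419 → PA=0x373FA
#6 VA=0x34000693C (w,user):
  L0 @0x33[13] → 0x42007  P=1,RW=1,US=1,PS=0
  L1 @0x42[0] → 0x44007  P=1,RW=1,US=1,PS=0
  L2 @0x44[6] → 0x45003  P=1,RW=1,US=0,PS=0
  ✗ PROTECTION_VIOLATION  [3 reads]
#7 VA=0x10001B4B0 (w,kernel):
  L0 @0x33[4] → 0x47007  P=1,RW=1,US=1,PS=0
  L1 @0x47[0] → 0x49007  P=1,RW=1,US=1,PS=0
  L2 @0x49[27] → 0x4C007  P=1,RW=1,US=1,PS=0
  ✓ 0x4C4B0  — 3 lookups

Access #2 PA: FAULT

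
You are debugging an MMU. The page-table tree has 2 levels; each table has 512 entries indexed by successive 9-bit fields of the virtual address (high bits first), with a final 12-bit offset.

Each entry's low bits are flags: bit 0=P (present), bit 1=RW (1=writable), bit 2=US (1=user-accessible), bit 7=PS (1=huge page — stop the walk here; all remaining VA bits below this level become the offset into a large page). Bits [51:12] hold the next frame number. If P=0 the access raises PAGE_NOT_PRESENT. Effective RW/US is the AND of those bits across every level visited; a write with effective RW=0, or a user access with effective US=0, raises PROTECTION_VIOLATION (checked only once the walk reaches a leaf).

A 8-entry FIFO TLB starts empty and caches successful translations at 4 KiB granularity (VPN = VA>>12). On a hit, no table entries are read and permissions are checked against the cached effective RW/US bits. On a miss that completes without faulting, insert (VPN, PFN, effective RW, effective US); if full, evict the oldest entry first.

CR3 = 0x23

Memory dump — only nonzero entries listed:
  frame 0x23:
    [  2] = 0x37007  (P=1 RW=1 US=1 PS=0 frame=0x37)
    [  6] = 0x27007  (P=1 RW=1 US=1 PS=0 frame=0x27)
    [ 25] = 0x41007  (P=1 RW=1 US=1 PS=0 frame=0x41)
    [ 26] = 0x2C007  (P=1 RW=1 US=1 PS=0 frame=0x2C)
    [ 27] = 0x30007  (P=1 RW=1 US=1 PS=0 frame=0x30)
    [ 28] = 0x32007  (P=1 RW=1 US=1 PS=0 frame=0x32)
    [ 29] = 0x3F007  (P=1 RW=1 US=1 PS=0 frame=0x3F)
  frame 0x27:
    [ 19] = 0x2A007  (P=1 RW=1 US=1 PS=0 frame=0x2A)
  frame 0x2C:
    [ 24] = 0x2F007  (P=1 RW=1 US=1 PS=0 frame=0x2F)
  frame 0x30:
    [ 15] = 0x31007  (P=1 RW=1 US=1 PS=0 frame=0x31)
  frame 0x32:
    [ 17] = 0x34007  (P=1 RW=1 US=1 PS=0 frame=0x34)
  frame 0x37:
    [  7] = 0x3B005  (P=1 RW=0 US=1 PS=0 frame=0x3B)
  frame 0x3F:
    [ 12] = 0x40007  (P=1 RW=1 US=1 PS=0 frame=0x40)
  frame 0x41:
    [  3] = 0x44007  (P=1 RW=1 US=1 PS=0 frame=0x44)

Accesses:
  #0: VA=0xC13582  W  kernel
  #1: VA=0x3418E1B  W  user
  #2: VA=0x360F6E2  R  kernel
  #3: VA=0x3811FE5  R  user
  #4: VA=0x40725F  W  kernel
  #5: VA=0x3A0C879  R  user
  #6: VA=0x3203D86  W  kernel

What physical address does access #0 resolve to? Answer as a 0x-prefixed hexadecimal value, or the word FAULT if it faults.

Walk each access:
#0 VA=0xC13582 (w,kernel):
  lvl0: tbl 0x23, slot 6 ⇒ 0x27007 (P1/RW1/US1/PS0)
  lvl1: tbl 0x27, slot 19 ⇒ 0x2A007 (P1/RW1/US1/PS0)
  ⇒ phys 0x2A582  [2 reads]
#1 VA=0x3418E1B (w,user):
  lvl0: tbl 0x23, slot 26 ⇒ 0x2C007 (P1/RW1/US1/PS0)
  lvl1: tbl 0x2C, slot 24 ⇒ 0x2F007 (P1/RW1/US1/PS0)
  ⇒ phys 0x2FE1B  [2 reads]
#2 VA=0x360F6E2 (r,kernel):
  lvl0: tbl 0x23, slot 27 ⇒ 0x30007 (P1/RW1/US1/PS0)
  lvl1: tbl 0x30, slot 15 ⇒ 0x31007 (P1/RW1/US1/PS0)
  ⇒ phys 0x316E2  [2 reads]
#3 VA=0x3811FE5 (r,user):
  lvl0: tbl 0x23, slot 28 ⇒ 0x32007 (P1/RW1/US1/PS0)
  lvl1: tbl 0x32, slot 17 ⇒ 0x34007 (P1/RW1/US1/PS0)
  ⇒ phys 0x34FE5  [2 reads]
#4 VA=0x40725F (w,kernel):
  lvl0: tbl 0x23, slot 2 ⇒ 0x37007 (P1/RW1/US1/PS0)
  lvl1: tbl 0x37, slot 7 ⇒ 0x3B005 (P1/RW0/US1/PS0)
  → PROTECTION_VIOLATION  (2 entries read)
#5 VA=0x3A0C879 (r,user):
  lvl0: tbl 0x23, slot 29 ⇒ 0x3F007 (P1/RW1/US1/PS0)
  lvl1: tbl 0x3F, slot 12 ⇒ 0x40007 (P1/RW1/US1/PS0)
  ⇒ phys 0x40879  [2 reads]
#6 VA=0x3203D86 (w,kernel):
  lvl0: tbl 0x23, slot 25 ⇒ 0x41007 (P1/RW1/US1/PS0)
  lvl1: tbl 0x41, slot 3 ⇒ 0x44007 (P1/RW1/US1/PS0)
  ⇒ phys 0x44D86  [2 reads]

Access #0 PA: 0x2A582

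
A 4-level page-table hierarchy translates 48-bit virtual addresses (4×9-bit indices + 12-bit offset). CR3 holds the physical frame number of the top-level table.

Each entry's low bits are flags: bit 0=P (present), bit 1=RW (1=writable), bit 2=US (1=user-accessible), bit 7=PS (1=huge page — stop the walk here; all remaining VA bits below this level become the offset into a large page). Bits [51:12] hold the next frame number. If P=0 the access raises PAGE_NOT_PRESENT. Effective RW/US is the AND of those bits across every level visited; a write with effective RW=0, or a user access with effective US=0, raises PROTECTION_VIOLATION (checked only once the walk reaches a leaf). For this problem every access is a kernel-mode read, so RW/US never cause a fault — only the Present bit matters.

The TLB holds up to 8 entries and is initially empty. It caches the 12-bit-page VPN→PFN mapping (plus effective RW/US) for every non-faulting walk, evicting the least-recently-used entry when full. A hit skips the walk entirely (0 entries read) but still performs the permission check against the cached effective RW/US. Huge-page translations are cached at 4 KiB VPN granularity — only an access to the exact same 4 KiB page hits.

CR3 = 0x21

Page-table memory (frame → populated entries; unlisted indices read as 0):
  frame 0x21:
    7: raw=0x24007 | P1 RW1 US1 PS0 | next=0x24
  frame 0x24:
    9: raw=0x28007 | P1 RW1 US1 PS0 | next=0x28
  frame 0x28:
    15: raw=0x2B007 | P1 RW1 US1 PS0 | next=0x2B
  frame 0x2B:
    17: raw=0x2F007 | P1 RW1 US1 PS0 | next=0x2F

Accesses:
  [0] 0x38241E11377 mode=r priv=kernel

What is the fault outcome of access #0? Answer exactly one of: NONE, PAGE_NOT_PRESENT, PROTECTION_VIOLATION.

Trace:
#0 VA=0x38241E11377 (r,kernel):
  L0 @0x21[7] → 0x24007  P=1,RW=1,US=1,PS=0
  L1 @0x24[9] → 0x28007  P=1,RW=1,US=1,PS=0
  L2 @0x28[15] → 0x2B007  P=1,RW=1,US=1,PS=0
  L3 @0x2B[17] → 0x2F007  P=1,RW=1,US=1,PS=0
  ✓ 0x2F377  — 4 lookups

Access #0 fault: NONE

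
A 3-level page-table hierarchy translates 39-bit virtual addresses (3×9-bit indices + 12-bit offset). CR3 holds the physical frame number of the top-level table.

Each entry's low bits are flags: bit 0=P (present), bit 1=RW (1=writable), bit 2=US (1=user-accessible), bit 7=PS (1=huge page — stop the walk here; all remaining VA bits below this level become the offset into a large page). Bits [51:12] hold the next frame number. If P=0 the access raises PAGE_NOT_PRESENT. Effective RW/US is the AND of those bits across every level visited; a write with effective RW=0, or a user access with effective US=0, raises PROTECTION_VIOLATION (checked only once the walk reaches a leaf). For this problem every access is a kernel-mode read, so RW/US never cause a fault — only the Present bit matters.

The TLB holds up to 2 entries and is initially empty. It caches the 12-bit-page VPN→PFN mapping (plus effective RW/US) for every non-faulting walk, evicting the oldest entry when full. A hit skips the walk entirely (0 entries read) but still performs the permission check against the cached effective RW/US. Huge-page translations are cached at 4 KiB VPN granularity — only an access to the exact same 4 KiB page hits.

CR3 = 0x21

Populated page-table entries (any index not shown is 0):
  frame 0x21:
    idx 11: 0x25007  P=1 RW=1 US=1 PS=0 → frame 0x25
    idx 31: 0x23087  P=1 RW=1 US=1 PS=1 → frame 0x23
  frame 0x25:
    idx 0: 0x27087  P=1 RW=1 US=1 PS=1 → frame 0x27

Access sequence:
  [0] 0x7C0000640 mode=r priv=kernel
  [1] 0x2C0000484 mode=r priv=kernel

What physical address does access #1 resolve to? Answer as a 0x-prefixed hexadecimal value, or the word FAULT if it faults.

Walk each access:
#0 VA=0x7C0000640 (r,kernel):
  L0 @0x21[31] → 0x23087  P=1,RW=1,US=1,PS=1
  → PA=0x23640 (huge @L0)  (1 entries read)
#1 VA=0x2C0000484 (r,kernel):
  L0 @0x21[11] → 0x25007  P=1,RW=1,US=1,PS=0
  L1 @0x25[0] → 0x27087  P=1,RW=1,US=1,PS=1
  → PA=0x27484 (huge @L1)  (2 entries read)

Access #1 PA: 0x27484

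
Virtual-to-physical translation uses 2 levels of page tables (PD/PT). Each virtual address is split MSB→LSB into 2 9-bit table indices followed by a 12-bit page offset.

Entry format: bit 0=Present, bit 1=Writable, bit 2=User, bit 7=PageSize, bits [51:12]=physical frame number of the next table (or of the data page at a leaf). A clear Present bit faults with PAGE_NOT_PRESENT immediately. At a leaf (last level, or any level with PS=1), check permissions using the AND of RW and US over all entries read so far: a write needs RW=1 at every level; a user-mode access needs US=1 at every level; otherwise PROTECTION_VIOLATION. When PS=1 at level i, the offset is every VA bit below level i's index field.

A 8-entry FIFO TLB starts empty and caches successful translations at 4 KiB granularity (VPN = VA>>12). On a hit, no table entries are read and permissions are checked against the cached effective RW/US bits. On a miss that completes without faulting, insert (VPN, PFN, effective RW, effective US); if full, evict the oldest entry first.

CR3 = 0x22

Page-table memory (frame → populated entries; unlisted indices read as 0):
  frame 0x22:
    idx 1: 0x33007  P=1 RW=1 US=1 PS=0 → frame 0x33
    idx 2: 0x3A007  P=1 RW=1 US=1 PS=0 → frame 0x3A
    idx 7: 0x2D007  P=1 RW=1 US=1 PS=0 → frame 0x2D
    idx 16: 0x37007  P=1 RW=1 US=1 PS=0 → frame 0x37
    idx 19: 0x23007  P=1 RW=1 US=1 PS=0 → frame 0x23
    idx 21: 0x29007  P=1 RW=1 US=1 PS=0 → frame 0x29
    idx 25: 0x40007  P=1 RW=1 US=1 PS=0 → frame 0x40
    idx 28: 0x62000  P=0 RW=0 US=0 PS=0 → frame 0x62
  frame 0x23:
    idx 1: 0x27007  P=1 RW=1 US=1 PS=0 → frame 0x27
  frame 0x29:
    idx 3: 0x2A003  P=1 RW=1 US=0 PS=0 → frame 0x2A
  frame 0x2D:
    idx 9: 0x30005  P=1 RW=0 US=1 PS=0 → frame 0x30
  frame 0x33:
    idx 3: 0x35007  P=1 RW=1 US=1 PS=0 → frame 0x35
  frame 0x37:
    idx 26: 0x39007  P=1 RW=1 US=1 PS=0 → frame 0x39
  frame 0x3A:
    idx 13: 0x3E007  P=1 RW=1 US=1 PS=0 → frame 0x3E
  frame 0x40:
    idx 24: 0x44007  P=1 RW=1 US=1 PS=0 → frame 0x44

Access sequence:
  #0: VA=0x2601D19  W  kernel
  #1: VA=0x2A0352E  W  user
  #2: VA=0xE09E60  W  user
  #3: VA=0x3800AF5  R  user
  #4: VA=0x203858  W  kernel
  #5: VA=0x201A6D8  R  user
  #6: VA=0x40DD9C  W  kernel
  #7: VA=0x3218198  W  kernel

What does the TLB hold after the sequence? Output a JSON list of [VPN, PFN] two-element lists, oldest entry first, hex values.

Per-access translation:
#0 VA=0x2601D19 (w,kernel):
  [0] read 0x22 idx=19: raw=0x23007 flags P=1 W=1 U=1 S=0
  [1] read 0x23 idx=1: raw=0x27007 flags P=1 W=1 U=1 S=0
  ⇒ phys 0x27D19  [2 reads]
#1 VA=0x2A0352E (w,user):
  [0] read 0x22 idx=21: raw=0x29007 flags P=1 W=1 U=1 S=0
  [1] read 0x29 idx=3: raw=0x2A003 flags P=1 W=1 U=0 S=0
  ⇒ fault: PROTECTION_VIOLATION  — 2 lookups
#2 VA=0xE09E60 (w,user):
  [0] read 0x22 idx=7: raw=0x2D007 flags P=1 W=1 U=1 S=0
  [1] read 0x2D idx=9: raw=0x30005 flags P=1 W=0 U=1 S=0
  ⇒ fault: PROTECTION_VIOLATION  — 2 lookups
#3 VA=0x3800AF5 (r,user):
  [0] read 0x22 idx=28: raw=0x62000 flags P=0 W=0 U=0 S=0
  ⇒ fault: PAGE_NOT_PRESENT  — 1 lookups
#4 VA=0x203858 (w,kernel):
  [0] read 0x22 idx=1: raw=0x33007 flags P=1 W=1 U=1 S=0
  [1] read 0x33 idx=3: raw=0x35007 flags P=1 W=1 U=1 S=0
  ⇒ phys 0x35858  [2 reads]
#5 VA=0x201A6D8 (r,user):
  [0] read 0x22 idx=16: raw=0x37007 flags P=1 W=1 U=1 S=0
  [1] read 0x37 idx=26: raw=0x39007 flags P=1 W=1 U=1 S=0
  ⇒ phys 0x396D8  [2 reads]
#6 VA=0x40DD9C (w,kernel):
  [0] read 0x22 idx=2: raw=0x3A007 flags P=1 W=1 U=1 S=0
  [1] read 0x3A idx=13: raw=0x3E007 flags P=1 W=1 U=1 S=0
  ⇒ phys 0x3ED9C  [2 reads]
#7 VA=0x3218198 (w,kernel):
  [0] read 0x22 idx=25: raw=0x40007 flags P=1 W=1 U=1 S=0
  [1] read 0x40 idx=24: raw=0x44007 flags P=1 W=1 U=1 S=0
  ⇒ phys 0x44198  [2 reads]

TLB: [["0x2601", "0x27"], ["0x203", "0x35"], ["0x201A", "0x39"], ["0x40D", "0x3E"], ["0x3218", "0x44"]]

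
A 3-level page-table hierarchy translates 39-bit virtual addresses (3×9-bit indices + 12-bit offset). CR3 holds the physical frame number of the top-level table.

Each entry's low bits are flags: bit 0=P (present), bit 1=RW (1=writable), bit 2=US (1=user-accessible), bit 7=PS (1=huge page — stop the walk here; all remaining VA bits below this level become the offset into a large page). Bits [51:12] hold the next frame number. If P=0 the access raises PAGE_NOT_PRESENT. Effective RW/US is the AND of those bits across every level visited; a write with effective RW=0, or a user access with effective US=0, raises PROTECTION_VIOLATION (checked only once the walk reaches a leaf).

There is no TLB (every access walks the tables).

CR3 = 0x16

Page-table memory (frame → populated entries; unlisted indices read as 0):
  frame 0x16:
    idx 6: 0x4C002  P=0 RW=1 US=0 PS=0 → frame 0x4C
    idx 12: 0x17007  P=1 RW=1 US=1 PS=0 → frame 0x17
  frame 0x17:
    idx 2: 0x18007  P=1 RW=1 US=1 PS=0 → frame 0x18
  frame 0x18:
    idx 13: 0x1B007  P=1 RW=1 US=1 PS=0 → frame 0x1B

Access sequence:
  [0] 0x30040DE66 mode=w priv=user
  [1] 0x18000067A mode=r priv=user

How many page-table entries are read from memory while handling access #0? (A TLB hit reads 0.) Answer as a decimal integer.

Walk each access:
#0 VA=0x30040DE66 (w,user):
  lvl0: tbl 0x16, slot 12 ⇒ 0x17007 (P1/RW1/US1/PS0)
  lvl1: tbl 0x17, slot 2 ⇒ 0x18007 (P1/RW1/US1/PS0)
  lvl2: tbl 0x18, slot 13 ⇒ 0x1B007 (P1/RW1/US1/PS0)
  → PA=0x1BE66  (3 entries read)
#1 VA=0x18000067A (r,user):
  lvl0: tbl 0x16, slot 6 ⇒ 0x4C002 (P0/RW1/US0/PS0)
  → PAGE_NOT_PRESENT  (1 entries read)

Entries read for #0: 3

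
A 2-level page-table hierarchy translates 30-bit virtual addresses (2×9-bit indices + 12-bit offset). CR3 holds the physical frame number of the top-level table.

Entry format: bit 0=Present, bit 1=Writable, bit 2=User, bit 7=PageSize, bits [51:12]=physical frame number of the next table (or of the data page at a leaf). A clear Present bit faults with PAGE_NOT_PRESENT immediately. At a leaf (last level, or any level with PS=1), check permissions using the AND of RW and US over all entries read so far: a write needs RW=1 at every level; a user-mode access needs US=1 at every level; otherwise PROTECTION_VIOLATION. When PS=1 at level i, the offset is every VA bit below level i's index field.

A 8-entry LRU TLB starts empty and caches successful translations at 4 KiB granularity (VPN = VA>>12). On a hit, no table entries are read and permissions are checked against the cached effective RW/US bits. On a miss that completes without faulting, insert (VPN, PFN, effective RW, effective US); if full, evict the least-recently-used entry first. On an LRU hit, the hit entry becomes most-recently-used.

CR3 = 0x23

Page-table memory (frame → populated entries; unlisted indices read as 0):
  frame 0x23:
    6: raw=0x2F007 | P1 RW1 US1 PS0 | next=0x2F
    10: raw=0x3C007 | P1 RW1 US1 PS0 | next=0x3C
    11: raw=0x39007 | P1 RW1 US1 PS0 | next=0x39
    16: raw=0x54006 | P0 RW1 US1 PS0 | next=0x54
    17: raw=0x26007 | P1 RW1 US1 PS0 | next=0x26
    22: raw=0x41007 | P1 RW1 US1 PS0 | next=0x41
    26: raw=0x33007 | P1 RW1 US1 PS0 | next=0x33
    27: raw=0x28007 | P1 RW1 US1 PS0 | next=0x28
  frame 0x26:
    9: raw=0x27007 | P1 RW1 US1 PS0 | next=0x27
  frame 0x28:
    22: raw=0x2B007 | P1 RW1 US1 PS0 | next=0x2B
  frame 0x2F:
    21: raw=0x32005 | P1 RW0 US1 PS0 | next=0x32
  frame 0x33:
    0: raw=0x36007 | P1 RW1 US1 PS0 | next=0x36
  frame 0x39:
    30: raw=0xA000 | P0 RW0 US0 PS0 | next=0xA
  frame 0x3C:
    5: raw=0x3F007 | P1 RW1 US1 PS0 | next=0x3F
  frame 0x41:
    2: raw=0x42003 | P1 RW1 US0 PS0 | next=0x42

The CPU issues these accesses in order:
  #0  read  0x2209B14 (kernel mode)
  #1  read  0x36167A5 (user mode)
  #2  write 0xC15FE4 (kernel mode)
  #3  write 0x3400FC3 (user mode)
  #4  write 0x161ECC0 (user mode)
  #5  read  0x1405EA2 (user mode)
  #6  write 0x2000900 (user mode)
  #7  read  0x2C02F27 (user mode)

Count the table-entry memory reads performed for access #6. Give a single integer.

Trace:
#0 VA=0x2209B14 (r,kernel):
  [0] read 0x23 idx=17: raw=0x26007 flags P=1 W=1 U=1 S=0
  [1] read 0x26 idx=9: raw=0x27007 flags P=1 W=1 U=1 S=0
  ⇒ phys 0x27B14  [2 reads]
#1 VA=0x36167A5 (r,user):
  [0] read 0x23 idx=27: raw=0x28007 flags P=1 W=1 U=1 S=0
  [1] read 0x28 idx=22: raw=0x2B007 flags P=1 W=1 U=1 S=0
  ⇒ phys 0x2B7A5  [2 reads]
#2 VA=0xC15FE4 (w,kernel):
  [0] read 0x23 idx=6: raw=0x2F007 flags P=1 W=1 U=1 S=0
  [1] read 0x2F idx=21: raw=0x32005 flags P=1 W=0 U=1 S=0
  → PROTECTION_VIOLATION  (2 entries read)
#3 VA=0x3400FC3 (w,user):
  [0] read 0x23 idx=26: raw=0x33007 flags P=1 W=1 U=1 S=0
  [1] read 0x33 idx=0: raw=0x36007 flags P=1 W=1 U=1 S=0
  ⇒ phys 0x36FC3  [2 reads]
#4 VA=0x161ECC0 (w,user):
  [0] read 0x23 idx=11: raw=0x39007 flags P=1 W=1 U=1 S=0
  [1] read 0x39 idx=30: raw=0xA000 flags P=0 W=0 U=0 S=0
  → PAGE_NOT_PRESENT  (2 entries read)
#5 VA=0x1405EA2 (r,user):
  [0] read 0x23 idx=10: raw=0x3C007 flags P=1 W=1 U=1 S=0
  [1] read 0x3C idx=5: raw=0x3F007 flags P=1 W=1 U=1 S=0
  ⇒ phys 0x3FEA2  [2 reads]
#6 VA=0x2000900 (w,user):
  [0] read 0x23 idx=16: raw=0x54006 flags P=0 W=1 U=1 S=0
  → PAGE_NOT_PRESENT  (1 entries read)
#7 VA=0x2C02F27 (r,user):
  [0] read 0x23 idx=22: raw=0x41007 flags P=1 W=1 U=1 S=0
  [1] read 0x41 idx=2: raw=0x42003 flags P=1 W=1 U=0 S=0
  → PROTECTION_VIOLATION  (2 entries read)

Entries read for #6: 1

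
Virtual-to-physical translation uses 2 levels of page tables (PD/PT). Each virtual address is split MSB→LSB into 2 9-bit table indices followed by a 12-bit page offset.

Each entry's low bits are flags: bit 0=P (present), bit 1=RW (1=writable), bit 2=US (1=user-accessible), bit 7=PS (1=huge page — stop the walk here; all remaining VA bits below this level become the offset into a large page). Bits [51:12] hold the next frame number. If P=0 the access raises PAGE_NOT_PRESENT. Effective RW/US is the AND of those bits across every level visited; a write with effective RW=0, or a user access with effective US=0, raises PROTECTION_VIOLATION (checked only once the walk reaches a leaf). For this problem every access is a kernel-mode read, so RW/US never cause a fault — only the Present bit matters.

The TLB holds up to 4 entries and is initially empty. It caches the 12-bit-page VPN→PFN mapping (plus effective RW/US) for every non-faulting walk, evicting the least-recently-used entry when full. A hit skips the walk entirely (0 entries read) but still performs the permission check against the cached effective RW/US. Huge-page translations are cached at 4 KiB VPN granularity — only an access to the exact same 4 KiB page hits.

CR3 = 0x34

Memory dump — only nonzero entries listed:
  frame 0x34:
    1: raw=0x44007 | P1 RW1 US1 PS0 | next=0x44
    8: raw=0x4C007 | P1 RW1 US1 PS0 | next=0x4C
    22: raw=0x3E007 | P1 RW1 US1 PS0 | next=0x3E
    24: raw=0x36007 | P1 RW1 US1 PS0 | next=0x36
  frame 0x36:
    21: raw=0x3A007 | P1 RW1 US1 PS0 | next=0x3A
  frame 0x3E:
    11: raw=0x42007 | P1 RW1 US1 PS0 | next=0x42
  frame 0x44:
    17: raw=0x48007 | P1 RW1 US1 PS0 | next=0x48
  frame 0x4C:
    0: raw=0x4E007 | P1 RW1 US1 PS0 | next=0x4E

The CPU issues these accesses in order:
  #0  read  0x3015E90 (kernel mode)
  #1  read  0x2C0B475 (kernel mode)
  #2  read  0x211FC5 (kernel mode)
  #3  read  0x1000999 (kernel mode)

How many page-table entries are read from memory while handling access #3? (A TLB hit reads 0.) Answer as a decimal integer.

Per-access translation:
#0 VA=0x3015E90 (r,kernel):
  L0 @0x34[24] → 0x36007  P=1,RW=1,US=1,PS=0
  L1 @0x36[21] → 0x3A007  P=1,RW=1,US=1,PS=0
  → PA=0x3AE90  (2 entries read)
#1 VA=0x2C0B475 (r,kernel):
  L0 @0x34[22] → 0x3E007  P=1,RW=1,US=1,PS=0
  L1 @0x3E[11] → 0x42007  P=1,RW=1,US=1,PS=0
  → PA=0x42475  (2 entries read)
#2 VA=0x211FC5 (r,kernel):
  L0 @0x34[1] → 0x44007  P=1,RW=1,US=1,PS=0
  L1 @0x44[17] → 0x48007  P=1,RW=1,US=1,PS=0
  → PA=0x48FC5  (2 entries read)
#3 VA=0x1000999 (r,kernel):
  L0 @0x34[8] → 0x4C007  P=1,RW=1,US=1,PS=0
  L1 @0x4C[0] → 0x4E007  P=1,RW=1,US=1,PS=0
  → PA=0x4E999  (2 entries read)

Entries read for #3: 2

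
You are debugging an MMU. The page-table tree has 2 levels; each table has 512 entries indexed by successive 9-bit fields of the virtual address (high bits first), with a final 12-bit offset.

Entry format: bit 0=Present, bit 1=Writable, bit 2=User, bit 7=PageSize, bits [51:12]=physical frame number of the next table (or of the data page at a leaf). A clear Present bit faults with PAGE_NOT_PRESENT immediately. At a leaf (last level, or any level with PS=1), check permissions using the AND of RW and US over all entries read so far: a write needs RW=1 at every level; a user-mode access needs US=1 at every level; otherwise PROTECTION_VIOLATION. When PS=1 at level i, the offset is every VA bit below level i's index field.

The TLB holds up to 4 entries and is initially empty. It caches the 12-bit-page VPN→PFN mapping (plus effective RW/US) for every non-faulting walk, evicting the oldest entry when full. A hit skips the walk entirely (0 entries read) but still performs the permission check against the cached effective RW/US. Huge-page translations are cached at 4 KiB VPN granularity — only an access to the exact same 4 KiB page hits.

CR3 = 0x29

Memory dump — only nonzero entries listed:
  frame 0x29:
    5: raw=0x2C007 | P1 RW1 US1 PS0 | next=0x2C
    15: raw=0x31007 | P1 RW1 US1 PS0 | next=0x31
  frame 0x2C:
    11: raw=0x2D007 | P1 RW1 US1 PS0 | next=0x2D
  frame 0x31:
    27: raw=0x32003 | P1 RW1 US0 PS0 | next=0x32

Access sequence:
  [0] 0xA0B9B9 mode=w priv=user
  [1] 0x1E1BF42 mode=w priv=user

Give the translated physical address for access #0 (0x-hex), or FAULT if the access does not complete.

Walk each access:
#0 VA=0xA0B9B9 (w,user):
  [0] read 0x29 idx=5: raw=0x2C007 flags P=1 W=1 U=1 S=0
  [1] read 0x2C idx=11: raw=0x2D007 flags P=1 W=1 U=1 S=0
  ✓ 0x2D9B9  — 2 lookups
#1 VA=0x1E1BF42 (w,user):
  [0] read 0x29 idx=15: raw=0x31007 flags P=1 W=1 U=1 S=0
  [1] read 0x31 idx=27: raw=0x32003 flags P=1 W=1 U=0 S=0
  ⇒ fault: PROTECTION_VIOLATION  — 2 lookups

Access #0 PA: 0x2D9B9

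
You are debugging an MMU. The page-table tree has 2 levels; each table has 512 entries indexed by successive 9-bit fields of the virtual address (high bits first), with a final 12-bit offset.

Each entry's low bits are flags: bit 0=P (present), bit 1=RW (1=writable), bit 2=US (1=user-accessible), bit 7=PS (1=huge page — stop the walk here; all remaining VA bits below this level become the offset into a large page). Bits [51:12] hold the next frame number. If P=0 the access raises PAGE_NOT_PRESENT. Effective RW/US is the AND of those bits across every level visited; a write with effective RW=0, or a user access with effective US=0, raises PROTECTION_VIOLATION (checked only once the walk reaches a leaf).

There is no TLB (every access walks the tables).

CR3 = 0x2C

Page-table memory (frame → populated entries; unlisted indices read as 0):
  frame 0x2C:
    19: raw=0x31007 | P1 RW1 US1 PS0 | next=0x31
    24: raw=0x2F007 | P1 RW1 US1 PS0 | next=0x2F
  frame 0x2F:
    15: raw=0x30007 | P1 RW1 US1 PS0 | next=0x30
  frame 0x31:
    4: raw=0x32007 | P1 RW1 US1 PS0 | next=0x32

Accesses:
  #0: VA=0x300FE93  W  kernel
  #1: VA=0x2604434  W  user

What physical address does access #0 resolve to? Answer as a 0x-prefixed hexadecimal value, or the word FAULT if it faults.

Walk each access:
#0 VA=0x300FE93 (w,kernel):
  [0] read 0x2C idx=24: raw=0x2F007 flags P=1 W=1 U=1 S=0
  [1] read 0x2F idx=15: raw=0x30007 flags P=1 W=1 U=1 S=0
  ✓ 0x30E93  — 2 lookups
#1 VA=0x2604434 (w,user):
  [0] read 0x2C idx=19: raw=0x31007 flags P=1 W=1 U=1 S=0
  [1] read 0x31 idx=4: raw=0x32007 flags P=1 W=1 U=1 S=0
  ✓ 0x32434  — 2 lookups

Access #0 PA: 0x30E93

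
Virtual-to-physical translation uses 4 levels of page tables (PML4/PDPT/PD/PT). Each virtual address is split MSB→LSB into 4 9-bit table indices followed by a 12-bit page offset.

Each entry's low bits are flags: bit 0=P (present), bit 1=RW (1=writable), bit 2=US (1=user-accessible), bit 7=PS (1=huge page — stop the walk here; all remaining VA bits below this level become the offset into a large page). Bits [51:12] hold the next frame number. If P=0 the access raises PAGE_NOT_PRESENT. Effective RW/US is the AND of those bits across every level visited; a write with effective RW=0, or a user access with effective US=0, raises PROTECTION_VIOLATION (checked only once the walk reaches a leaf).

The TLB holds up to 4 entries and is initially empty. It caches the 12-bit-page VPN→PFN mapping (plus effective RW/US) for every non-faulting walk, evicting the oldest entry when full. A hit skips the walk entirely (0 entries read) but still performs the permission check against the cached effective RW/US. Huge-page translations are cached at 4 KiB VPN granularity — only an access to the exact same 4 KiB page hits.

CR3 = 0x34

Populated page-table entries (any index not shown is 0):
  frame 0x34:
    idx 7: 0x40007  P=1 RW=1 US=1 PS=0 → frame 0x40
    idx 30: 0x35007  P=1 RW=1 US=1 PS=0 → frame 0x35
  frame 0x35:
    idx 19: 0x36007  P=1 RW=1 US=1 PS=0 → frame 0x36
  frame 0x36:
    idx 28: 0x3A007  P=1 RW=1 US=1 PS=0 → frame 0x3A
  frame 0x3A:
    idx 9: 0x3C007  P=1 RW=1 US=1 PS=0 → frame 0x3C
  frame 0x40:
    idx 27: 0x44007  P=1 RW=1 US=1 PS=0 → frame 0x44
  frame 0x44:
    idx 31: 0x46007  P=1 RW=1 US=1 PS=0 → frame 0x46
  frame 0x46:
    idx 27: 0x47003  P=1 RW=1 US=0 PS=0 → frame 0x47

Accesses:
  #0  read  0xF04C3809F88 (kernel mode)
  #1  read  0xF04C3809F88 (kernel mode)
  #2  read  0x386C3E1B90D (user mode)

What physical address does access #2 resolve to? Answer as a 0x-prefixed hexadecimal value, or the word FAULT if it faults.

Walk each access:
#0 VA=0xF04C3809F88 (r,kernel):
  L0: frame=0x34 idx=30 entry=0x35007 [P=1 RW=1 US=1 PS=0]
  L1: frame=0x35 idx=19 entry=0x36007 [P=1 RW=1 US=1 PS=0]
  L2: frame=0x36 idx=28 entry=0x3A007 [P=1 RW=1 US=1 PS=0]
  L3: frame=0x3A idx=9 entry=0x3C007 [P=1 RW=1 US=1 PS=0]
  ⇒ phys 0x3CF88  [4 reads]
#1 VA=0xF04C3809F88 (r,kernel):
  TLB hit vpn=0xF04C3809 → PA=0x3CF88
#2 VA=0x386C3E1B90D (r,user):
  L0: frame=0x34 idx=7 entry=0x40007 [P=1 RW=1 US=1 PS=0]
  L1: frame=0x40 idx=27 entry=0x44007 [P=1 RW=1 US=1 PS=0]
  L2: frame=0x44 idx=31 entry=0x46007 [P=1 RW=1 US=1 PS=0]
  L3: frame=0x46 idx=27 entry=0x47003 [P=1 RW=1 US=0 PS=0]
  ⇒ fault: PROTECTION_VIOLATION  — 4 lookups

Access #2 PA: FAULT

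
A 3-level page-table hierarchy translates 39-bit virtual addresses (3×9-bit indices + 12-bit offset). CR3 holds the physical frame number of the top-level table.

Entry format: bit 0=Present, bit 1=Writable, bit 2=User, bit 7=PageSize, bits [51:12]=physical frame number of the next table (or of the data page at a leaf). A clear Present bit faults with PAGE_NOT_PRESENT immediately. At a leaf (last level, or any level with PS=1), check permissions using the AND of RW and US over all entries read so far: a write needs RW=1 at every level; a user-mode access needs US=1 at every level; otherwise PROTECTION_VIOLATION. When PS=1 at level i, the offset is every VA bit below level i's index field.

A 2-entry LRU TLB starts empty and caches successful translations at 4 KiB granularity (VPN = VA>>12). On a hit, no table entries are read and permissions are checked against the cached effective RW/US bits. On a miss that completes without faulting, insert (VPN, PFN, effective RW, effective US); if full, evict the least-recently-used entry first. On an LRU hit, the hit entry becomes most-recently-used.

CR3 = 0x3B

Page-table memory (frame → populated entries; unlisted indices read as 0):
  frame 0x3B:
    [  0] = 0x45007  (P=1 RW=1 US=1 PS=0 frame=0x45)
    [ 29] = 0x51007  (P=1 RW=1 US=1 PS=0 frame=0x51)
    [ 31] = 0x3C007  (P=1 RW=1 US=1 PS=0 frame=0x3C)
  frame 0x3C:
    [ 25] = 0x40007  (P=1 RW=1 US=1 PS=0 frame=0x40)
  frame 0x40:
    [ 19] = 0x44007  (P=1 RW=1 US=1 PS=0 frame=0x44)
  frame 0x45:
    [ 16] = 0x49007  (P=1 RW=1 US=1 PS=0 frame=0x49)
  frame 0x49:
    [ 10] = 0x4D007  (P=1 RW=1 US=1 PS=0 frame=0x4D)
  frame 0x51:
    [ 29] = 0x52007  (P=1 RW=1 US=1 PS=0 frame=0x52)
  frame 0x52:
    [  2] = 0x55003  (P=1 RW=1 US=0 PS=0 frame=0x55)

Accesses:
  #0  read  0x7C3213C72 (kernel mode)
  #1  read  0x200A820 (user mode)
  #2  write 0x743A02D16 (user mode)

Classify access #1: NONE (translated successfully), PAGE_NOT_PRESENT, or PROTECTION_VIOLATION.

Walk each access:
#0 VA=0x7C3213C72 (r,kernel):
  L0 @0x3B[31] → 0x3C007  P=1,RW=1,US=1,PS=0
  L1 @0x3C[25] → 0x40007  P=1,RW=1,US=1,PS=0
  L2 @0x40[19] → 0x44007  P=1,RW=1,US=1,PS=0
  ⇒ phys 0x44C72  [3 reads]
#1 VA=0x200A820 (r,user):
  L0 @0x3B[0] → 0x45007  P=1,RW=1,US=1,PS=0
  L1 @0x45[16] → 0x49007  P=1,RW=1,US=1,PS=0
  L2 @0x49[10] → 0x4D007  P=1,RW=1,US=1,PS=0
  ⇒ phys 0x4D820  [3 reads]
#2 VA=0x743A02D16 (w,user):
  L0 @0x3B[29] → 0x51007  P=1,RW=1,US=1,PS=0
  L1 @0x51[29] → 0x52007  P=1,RW=1,US=1,PS=0
  L2 @0x52[2] → 0x55003  P=1,RW=1,US=0,PS=0
  ⇒ fault: PROTECTION_VIOLATION  — 3 lookups

Access #1 fault: NONE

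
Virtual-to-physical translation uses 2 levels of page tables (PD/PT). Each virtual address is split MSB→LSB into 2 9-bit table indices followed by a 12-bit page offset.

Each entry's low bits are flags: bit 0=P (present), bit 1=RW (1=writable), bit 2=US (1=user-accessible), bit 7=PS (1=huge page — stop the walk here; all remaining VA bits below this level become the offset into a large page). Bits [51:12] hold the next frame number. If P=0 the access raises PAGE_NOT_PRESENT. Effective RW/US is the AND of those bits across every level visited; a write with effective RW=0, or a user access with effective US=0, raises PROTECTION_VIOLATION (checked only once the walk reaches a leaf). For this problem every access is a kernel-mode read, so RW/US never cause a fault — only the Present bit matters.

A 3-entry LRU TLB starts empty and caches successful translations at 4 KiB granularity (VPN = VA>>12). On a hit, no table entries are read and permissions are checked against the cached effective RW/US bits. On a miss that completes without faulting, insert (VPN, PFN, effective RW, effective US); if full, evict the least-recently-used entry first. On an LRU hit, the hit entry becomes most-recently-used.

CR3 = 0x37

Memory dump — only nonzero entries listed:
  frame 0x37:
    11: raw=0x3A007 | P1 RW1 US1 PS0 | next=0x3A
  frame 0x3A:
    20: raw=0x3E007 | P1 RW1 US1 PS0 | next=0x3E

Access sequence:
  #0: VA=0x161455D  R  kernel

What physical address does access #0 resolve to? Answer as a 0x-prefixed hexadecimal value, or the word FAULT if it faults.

Walk each access:
#0 VA=0x161455D (r,kernel):
  L0: frame=0x37 idx=11 entry=0x3A007 [P=1 RW=1 US=1 PS=0]
  L1: frame=0x3A idx=20 entry=0x3E007 [P=1 RW=1 US=1 PS=0]
  ⇒ phys 0x3E55D  [2 reads]

Access #0 PA: 0x3E55D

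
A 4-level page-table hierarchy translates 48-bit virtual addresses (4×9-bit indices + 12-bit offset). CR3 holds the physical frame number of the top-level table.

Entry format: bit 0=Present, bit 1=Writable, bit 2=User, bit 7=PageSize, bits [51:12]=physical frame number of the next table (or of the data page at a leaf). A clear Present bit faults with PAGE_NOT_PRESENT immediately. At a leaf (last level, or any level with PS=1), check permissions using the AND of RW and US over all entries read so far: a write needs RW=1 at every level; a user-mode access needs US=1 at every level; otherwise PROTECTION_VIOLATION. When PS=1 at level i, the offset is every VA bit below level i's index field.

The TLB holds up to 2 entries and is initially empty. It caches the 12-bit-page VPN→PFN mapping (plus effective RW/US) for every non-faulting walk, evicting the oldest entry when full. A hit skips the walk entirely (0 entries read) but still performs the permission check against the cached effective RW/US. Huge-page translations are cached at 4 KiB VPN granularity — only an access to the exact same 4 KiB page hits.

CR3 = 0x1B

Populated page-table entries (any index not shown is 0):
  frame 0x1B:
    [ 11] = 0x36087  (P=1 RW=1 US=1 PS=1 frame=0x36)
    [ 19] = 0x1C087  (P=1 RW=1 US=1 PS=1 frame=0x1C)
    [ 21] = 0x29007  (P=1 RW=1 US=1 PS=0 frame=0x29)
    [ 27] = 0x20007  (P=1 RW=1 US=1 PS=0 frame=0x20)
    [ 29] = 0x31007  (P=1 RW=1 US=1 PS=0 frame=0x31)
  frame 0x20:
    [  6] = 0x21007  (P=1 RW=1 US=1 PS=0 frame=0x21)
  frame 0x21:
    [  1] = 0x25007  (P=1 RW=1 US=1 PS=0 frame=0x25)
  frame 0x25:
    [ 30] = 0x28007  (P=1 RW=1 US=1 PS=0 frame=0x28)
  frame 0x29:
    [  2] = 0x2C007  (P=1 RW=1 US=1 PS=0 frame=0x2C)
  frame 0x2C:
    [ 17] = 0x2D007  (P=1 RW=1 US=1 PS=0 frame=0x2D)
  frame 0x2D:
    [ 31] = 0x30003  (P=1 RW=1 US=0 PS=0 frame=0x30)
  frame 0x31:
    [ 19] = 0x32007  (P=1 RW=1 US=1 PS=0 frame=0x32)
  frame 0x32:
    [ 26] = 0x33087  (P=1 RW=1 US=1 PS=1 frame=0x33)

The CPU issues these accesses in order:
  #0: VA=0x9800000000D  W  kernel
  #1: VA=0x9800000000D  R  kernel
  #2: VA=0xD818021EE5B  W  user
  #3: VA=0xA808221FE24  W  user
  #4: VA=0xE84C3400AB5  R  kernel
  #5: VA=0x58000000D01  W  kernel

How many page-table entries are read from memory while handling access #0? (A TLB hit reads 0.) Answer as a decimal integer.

Walk each access:
#0 VA=0x9800000000D (w,kernel):
  [0] read 0x1B idx=19: raw=0x1C087 flags P=1 W=1 U=1 S=1
  ⇒ phys 0x1C00D (huge @L0)  [1 reads]
#1 VA=0x9800000000D (r,kernel):
  TLB hit vpn=0x98000000 → PA=0x1C00D
#2 VA=0xD818021EE5B (w,user):
  [0] read 0x1B idx=27: raw=0x20007 flags P=1 W=1 U=1 S=0
  [1] read 0x20 idx=6: raw=0x21007 flags P=1 W=1 U=1 S=0
  [2] read 0x21 idx=1: raw=0x25007 flags P=1 W=1 U=1 S=0
  [3] read 0x25 idx=30: raw=0x28007 flags P=1 W=1 U=1 S=0
  ⇒ phys 0x28E5B  [4 reads]
#3 VA=0xA808221FE24 (w,user):
  [0] read 0x1B idx=21: raw=0x29007 flags P=1 W=1 U=1 S=0
  [1] read 0x29 idx=2: raw=0x2C007 flags P=1 W=1 U=1 S=0
  [2] read 0x2C idx=17: raw=0x2D007 flags P=1 W=1 U=1 S=0
  [3] read 0x2D idx=31: raw=0x30003 flags P=1 W=1 U=0 S=0
  → PROTECTION_VIOLATION  (4 entries read)
#4 VA=0xE84C3400AB5 (r,kernel):
  [0] read 0x1B idx=29: raw=0x31007 flags P=1 W=1 U=1 S=0
  [1] read 0x31 idx=19: raw=0x32007 flags P=1 W=1 U=1 S=0
  [2] read 0x32 idx=26: raw=0x33087 flags P=1 W=1 U=1 S=1
  ⇒ phys 0x33AB5 (huge @L2)  [3 reads]
#5 VA=0x58000000D01 (w,kernel):
  [0] read 0x1B idx=11: raw=0x36087 flags P=1 W=1 U=1 S=1
  ⇒ phys 0x36D01 (huge @L0)  [1 reads]

Entries read for #0: 1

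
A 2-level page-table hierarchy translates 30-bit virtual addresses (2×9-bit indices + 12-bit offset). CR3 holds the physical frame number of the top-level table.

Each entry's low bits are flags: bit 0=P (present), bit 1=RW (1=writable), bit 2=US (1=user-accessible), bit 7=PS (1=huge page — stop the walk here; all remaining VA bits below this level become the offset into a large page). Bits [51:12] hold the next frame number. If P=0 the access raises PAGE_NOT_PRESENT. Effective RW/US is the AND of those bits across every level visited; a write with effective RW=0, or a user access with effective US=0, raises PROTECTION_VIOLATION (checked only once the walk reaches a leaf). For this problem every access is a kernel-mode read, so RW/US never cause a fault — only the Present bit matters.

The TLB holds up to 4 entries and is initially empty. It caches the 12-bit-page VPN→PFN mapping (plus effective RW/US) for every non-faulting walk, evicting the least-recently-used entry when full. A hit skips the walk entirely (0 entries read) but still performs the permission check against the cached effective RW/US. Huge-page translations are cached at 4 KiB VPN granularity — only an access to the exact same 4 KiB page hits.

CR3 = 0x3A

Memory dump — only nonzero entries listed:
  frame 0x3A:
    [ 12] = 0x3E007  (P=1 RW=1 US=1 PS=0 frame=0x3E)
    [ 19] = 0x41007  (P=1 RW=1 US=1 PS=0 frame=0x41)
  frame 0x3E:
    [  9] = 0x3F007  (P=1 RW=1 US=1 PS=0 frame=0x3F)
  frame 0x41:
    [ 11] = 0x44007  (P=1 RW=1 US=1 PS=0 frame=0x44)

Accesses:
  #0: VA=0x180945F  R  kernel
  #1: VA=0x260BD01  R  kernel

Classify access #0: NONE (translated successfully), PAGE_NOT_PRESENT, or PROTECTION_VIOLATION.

Walk each access:
#0 VA=0x180945F (r,kernel):
  L0 @0x3A[12] → 0x3E007  P=1,RW=1,US=1,PS=0
  L1 @0x3E[9] → 0x3F007  P=1,RW=1,US=1,PS=0
  → PA=0x3F45F  (2 entries read)
#1 VA=0x260BD01 (r,kernel):
  L0 @0x3A[19] → 0x41007  P=1,RW=1,US=1,PS=0
  L1 @0x41[11] → 0x44007  P=1,RW=1,US=1,PS=0
  → PA=0x44D01  (2 entries read)

Access #0 fault: NONE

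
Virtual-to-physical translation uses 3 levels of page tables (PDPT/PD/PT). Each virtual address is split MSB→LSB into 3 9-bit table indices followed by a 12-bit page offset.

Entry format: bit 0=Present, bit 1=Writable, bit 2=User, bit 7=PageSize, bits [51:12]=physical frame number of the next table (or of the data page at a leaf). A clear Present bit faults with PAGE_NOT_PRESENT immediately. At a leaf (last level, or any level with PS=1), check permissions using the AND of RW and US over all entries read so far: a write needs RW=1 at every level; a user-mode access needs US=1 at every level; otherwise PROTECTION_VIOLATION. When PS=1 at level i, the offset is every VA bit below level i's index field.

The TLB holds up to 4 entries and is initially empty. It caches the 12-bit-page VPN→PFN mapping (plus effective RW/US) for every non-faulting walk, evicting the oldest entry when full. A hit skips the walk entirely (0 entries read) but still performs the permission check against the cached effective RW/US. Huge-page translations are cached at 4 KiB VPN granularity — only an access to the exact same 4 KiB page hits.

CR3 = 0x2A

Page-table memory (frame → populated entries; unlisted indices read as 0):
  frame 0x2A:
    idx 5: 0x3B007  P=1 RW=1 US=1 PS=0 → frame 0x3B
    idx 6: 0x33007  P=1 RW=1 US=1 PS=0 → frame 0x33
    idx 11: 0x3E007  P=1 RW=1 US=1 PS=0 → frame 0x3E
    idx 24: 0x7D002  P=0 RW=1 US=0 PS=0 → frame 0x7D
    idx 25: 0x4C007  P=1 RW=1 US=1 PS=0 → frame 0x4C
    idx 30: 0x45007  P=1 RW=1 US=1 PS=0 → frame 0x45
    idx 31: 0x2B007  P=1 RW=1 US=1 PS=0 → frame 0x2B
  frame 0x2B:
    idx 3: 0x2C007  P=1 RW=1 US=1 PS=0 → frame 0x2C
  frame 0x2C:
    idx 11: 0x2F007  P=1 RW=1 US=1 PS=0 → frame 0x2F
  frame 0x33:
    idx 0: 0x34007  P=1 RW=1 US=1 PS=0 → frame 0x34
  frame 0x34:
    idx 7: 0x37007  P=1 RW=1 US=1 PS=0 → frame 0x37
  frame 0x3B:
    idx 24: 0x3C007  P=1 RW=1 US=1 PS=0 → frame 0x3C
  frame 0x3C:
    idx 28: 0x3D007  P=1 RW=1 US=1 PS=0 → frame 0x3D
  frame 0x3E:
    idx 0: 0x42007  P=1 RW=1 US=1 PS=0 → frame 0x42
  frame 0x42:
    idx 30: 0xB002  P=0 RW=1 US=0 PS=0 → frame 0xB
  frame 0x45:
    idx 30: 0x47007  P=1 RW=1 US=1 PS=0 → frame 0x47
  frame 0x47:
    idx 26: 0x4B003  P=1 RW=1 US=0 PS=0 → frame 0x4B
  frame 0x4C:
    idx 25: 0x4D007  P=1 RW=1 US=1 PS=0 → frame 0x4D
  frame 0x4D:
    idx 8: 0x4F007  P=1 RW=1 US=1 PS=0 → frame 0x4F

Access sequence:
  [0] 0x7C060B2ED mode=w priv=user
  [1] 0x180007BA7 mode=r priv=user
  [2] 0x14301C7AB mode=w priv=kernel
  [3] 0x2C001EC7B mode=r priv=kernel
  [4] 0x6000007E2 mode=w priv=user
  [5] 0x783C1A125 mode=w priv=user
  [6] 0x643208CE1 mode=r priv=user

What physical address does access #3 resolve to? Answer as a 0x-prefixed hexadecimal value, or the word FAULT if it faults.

Trace:
#0 VA=0x7C060B2ED (w,user):
  lvl0: tbl 0x2A, slot 31 ⇒ 0x2B007 (P1/RW1/US1/PS0)
  lvl1: tbl 0x2B, slot 3 ⇒ 0x2C007 (P1/RW1/US1/PS0)
  lvl2: tbl 0x2C, slot 11 ⇒ 0x2F007 (P1/RW1/US1/PS0)
  → PA=0x2F2ED  (3 entries read)
#1 VA=0x180007BA7 (r,user):
  lvl0: tbl 0x2A, slot 6 ⇒ 0x33007 (P1/RW1/US1/PS0)
  lvl1: tbl 0x33, slot 0 ⇒ 0x34007 (P1/RW1/US1/PS0)
  lvl2: tbl 0x34, slot 7 ⇒ 0x37007 (P1/RW1/US1/PS0)
  → PA=0x37BA7  (3 entries read)
#2 VA=0x14301C7AB (w,kernel):
  lvl0: tbl 0x2A, slot 5 ⇒ 0x3B007 (P1/RW1/US1/PS0)
  lvl1: tbl 0x3B, slot 24 ⇒ 0x3C007 (P1/RW1/US1/PS0)
  lvl2: tbl 0x3C, slot 28 ⇒ 0x3D007 (P1/RW1/US1/PS0)
  → PA=0x3D7AB  (3 entries read)
#3 VA=0x2C001EC7B (r,kernel):
  lvl0: tbl 0x2A, slot 11 ⇒ 0x3E007 (P1/RW1/US1/PS0)
  lvl1: tbl 0x3E, slot 0 ⇒ 0x42007 (P1/RW1/US1/PS0)
  lvl2: tbl 0x42, slot 30 ⇒ 0xB002 (P0/RW1/US0/PS0)
  ⇒ fault: PAGE_NOT_PRESENT  — 3 lookups
#4 VA=0x6000007E2 (w,user):
  lvl0: tbl 0x2A, slot 24 ⇒ 0x7D002 (P0/RW1/US0/PS0)
  ⇒ fault: PAGE_NOT_PRESENT  — 1 lookups
#5 VA=0x783C1A125 (w,user):
  lvl0: tbl 0x2A, slot 30 ⇒ 0x45007 (P1/RW1/US1/PS0)
  lvl1: tbl 0x45, slot 30 ⇒ 0x47007 (P1/RW1/US1/PS0)
  lvl2: tbl 0x47, slot 26 ⇒ 0x4B003 (P1/RW1/US0/PS0)
  ⇒ fault: PROTECTION_VIOLATION  — 3 lookups
#6 VA=0x643208CE1 (r,user):
  lvl0: tbl 0x2A, slot 25 ⇒ 0x4C007 (P1/RW1/US1/PS0)
  lvl1: tbl 0x4C, slot 25 ⇒ 0x4D007 (P1/RW1/US1/PS0)
  lvl2: tbl 0x4D, slot 8 ⇒ 0x4F007 (P1/RW1/US1/PS0)
  → PA=0x4FCE1  (3 entries read)

Access #3 PA: FAULT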